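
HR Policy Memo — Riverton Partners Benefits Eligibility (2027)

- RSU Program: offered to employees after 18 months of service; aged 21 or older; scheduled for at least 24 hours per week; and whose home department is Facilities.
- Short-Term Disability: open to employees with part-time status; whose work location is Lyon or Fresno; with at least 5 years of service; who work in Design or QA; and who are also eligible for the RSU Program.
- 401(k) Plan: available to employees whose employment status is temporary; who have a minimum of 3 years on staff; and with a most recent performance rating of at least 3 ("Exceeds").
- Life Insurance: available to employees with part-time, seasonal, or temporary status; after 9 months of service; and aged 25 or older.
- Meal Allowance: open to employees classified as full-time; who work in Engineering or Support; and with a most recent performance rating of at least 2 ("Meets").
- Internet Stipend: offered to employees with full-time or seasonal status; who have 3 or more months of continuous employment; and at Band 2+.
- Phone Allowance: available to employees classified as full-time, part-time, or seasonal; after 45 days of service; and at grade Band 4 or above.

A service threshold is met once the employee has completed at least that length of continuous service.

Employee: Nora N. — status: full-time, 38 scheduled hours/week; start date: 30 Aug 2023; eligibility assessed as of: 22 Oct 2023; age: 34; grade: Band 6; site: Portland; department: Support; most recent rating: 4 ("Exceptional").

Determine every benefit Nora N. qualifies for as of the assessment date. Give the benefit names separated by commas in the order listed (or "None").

Service from 30 Aug 2023 to 22 Oct 2023: 53 days.
RSU Program — service 53 days < 18 months (≈540 days) ✗ → not eligible.
Short-Term Disability — status full-time ✗ (requires part-time) → not eligible.
401(k) Plan — status full-time ✗ (requires temporary) → not eligible.
Life Insurance — status full-time ✗ (requires part-time, seasonal, or temporary) → not eligible.
Meal Allowance — status full-time ✓; dept Support ✓; rating 4 ≥ 2 ✓ → eligible.
Internet Stipend — status full-time ✓; service 53 days < 3 months (≈90 days) ✗ → not eligible.
Phone Allowance — status full-time ✓; service 53 days ≥ 45 days ✓; grade Band 6 ≥ Band 4 ✓ → eligible.

Meal Allowance, Phone Allowance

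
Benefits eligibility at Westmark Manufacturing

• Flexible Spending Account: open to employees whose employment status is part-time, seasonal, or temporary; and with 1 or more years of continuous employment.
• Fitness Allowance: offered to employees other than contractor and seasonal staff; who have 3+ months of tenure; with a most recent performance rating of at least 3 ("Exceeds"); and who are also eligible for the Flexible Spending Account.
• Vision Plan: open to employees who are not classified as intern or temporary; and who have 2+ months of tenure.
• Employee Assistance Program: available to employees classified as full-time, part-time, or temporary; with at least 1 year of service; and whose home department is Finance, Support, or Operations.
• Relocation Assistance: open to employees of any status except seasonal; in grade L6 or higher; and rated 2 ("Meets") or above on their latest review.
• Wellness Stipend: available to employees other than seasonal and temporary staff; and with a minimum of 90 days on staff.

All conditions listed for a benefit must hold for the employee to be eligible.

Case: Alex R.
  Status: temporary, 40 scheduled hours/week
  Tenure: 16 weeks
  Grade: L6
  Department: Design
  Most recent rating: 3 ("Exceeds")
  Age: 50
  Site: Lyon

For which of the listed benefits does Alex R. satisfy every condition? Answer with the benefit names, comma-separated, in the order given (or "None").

Relocation Assistance

Flexible Spending Account — status temporary ✓; service 16 weeks < 1 year (≈365 days) ✗ → not eligible.
Fitness Allowance — status temporary ✓ (not excluded); service 16 weeks ≥ 3 months (≈90 days) ✓; rating 3 ≥ 3 ✓; not eligible for Flexible Spending Account ✗ → not eligible.
Vision Plan — status temporary ✗ (excluded) → not eligible.
Employee Assistance Program — status temporary ✓; service 16 weeks < 1 year (≈365 days) ✗ → not eligible.
Relocation Assistance — status temporary ✓ (not excluded); grade L6 ≥ L6 ✓; rating 3 ≥ 2 ✓ → eligible.
Wellness Stipend — status temporary ✗ (excluded) → not eligible.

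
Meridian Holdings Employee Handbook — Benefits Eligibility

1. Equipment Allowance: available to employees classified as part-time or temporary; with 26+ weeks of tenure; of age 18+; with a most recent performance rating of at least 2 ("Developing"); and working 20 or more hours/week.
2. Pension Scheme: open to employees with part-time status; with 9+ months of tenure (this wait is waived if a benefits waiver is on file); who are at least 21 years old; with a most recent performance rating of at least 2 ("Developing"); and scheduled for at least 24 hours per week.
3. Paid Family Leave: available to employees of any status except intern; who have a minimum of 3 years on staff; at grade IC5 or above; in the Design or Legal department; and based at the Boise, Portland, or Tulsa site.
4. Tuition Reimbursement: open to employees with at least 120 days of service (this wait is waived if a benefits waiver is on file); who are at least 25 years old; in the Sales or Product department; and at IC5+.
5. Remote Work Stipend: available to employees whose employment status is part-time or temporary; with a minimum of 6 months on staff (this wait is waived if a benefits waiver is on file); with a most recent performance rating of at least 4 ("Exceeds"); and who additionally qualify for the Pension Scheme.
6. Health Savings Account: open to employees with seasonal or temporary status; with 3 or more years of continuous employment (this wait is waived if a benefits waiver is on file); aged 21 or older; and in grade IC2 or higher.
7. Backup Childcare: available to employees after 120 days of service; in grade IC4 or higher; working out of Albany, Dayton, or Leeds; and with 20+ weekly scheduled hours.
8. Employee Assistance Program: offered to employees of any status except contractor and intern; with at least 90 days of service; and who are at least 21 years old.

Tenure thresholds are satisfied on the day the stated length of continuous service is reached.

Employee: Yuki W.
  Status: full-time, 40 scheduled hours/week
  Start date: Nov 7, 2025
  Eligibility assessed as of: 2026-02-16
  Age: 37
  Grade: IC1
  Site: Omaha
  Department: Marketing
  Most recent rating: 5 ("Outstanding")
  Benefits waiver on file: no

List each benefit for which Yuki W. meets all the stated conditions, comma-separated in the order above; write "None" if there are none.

Service from Nov 7, 2025 to 2026-02-16: 101 days.
Equipment Allowance — status full-time ✗ (requires part-time or temporary) → not eligible.
Pension Scheme — status full-time ✗ (requires part-time) → not eligible.
Paid Family Leave — status full-time ✓ (not excluded); service 101 days < 3 years (≈1095 days) ✗ → not eligible.
Tuition Reimbursement — no waiver, service 101 days < 120 days ✗ → not eligible.
Remote Work Stipend — status full-time ✗ (requires part-time or temporary) → not eligible.
Health Savings Account — status full-time ✗ (requires seasonal or temporary) → not eligible.
Backup Childcare — service 101 days < 120 days ✗ → not eligible.
Employee Assistance Program — status full-time ✓ (not excluded); service 101 days ≥ 90 days ✓; age 37 ≥ 21 ✓ → eligible.

Employee Assistance Program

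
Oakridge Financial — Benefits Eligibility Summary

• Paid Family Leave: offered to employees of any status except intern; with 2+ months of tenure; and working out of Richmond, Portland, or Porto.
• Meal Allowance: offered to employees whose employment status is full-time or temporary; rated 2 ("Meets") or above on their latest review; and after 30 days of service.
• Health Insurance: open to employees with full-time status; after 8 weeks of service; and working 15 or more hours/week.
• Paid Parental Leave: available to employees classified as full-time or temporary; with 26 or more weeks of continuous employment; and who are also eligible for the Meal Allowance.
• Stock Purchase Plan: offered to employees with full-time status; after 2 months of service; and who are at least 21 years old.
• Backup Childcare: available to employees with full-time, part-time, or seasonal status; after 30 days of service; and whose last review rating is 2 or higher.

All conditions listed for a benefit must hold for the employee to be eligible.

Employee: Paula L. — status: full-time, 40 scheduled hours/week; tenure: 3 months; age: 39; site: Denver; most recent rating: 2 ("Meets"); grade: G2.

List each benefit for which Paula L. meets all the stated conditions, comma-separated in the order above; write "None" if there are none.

Meal Allowance, Health Insurance, Stock Purchase Plan, Backup Childcare

Paid Family Leave — status full-time ✓ (not excluded); service 3 months ≥ 2 months ✓; site Denver ✗ (not Richmond, Portland, or Porto) → not eligible.
Meal Allowance — status full-time ✓; rating 2 ≥ 2 ✓; service 3 months ≥ 30 days ✓ → eligible.
Health Insurance — status full-time ✓; service 3 months ≥ 8 weeks (≈56 days) ✓; 40 hrs/wk ≥ 15 ✓ → eligible.
Paid Parental Leave — status full-time ✓; service 3 months < 26 weeks (≈182 days) ✗ → not eligible.
Stock Purchase Plan — status full-time ✓; service 3 months ≥ 2 months ✓; age 39 ≥ 21 ✓ → eligible.
Backup Childcare — status full-time ✓; service 3 months ≥ 30 days ✓; rating 2 ≥ 2 ✓ → eligible.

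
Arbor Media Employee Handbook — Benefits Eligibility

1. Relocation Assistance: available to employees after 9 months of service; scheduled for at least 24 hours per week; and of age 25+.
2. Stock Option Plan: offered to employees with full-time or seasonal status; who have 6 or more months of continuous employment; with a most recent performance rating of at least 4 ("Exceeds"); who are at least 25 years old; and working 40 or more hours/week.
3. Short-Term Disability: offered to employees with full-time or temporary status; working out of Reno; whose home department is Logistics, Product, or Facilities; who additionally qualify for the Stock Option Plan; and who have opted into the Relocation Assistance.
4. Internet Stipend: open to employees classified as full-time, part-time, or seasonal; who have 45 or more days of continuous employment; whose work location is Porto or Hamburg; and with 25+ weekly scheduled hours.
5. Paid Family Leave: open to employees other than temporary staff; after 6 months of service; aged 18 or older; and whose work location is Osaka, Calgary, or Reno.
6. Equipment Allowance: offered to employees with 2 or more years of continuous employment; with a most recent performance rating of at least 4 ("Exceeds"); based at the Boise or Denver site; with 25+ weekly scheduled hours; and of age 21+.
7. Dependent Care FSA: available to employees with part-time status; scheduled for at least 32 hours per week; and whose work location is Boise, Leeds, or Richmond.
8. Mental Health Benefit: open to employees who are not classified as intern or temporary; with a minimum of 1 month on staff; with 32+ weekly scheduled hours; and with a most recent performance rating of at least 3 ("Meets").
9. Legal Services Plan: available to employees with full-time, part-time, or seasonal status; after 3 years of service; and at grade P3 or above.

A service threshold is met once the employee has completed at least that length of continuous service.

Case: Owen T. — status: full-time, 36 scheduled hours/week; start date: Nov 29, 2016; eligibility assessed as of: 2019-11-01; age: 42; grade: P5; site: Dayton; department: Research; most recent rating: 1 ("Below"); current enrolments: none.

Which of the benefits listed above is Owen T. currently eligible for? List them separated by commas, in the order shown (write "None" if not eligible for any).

Relocation Assistance

Service from Nov 29, 2016 to 2019-11-01: 1067 days.
Relocation Assistance — service 1067 days ≥ 9 months (≈270 days) ✓; 36 hrs/wk ≥ 24 ✓; age 42 ≥ 25 ✓ → eligible.
Stock Option Plan — status full-time ✓; service 1067 days ≥ 6 months (≈180 days) ✓; rating 1 < 4 ✗ → not eligible.
Short-Term Disability — status full-time ✓; site Dayton ✗ (not Reno) → not eligible.
Internet Stipend — status full-time ✓; service 1067 days ≥ 45 days ✓; site Dayton ✗ (not Porto or Hamburg) → not eligible.
Paid Family Leave — status full-time ✓ (not excluded); service 1067 days ≥ 6 months (≈180 days) ✓; age 42 ≥ 18 ✓; site Dayton ✗ (not Osaka, Calgary, or Reno) → not eligible.
Equipment Allowance — service 1067 days ≥ 2 years (≈730 days) ✓; rating 1 < 4 ✗ → not eligible.
Dependent Care FSA — status full-time ✗ (requires part-time) → not eligible.
Mental Health Benefit — status full-time ✓ (not excluded); service 1067 days ≥ 1 month (≈30 days) ✓; 36 hrs/wk ≥ 32 ✓; rating 1 < 3 ✗ → not eligible.
Legal Services Plan — status full-time ✓; service 1067 days < 3 years (≈1095 days) ✗ → not eligible.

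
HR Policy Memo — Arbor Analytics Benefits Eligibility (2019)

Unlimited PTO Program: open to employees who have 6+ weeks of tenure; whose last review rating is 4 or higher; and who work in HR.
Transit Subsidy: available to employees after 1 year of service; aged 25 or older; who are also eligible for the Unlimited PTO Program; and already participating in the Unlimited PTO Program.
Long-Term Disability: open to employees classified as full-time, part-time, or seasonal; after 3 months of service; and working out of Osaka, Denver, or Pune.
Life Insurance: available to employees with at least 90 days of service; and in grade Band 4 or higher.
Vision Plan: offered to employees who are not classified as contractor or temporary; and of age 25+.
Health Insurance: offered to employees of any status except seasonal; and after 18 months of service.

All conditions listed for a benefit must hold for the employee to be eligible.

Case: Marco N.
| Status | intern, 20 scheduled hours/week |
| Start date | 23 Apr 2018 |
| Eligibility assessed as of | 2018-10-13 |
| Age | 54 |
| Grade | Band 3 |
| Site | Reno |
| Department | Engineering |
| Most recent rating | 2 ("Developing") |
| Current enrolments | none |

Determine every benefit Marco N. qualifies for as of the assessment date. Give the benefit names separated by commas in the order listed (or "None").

Service from 23 Apr 2018 to 2018-10-13: 173 days.
Unlimited PTO Program — service 173 days ≥ 6 weeks (≈42 days) ✓; rating 2 < 4 ✗ → not eligible.
Transit Subsidy — service 173 days < 1 year (≈365 days) ✗ → not eligible.
Long-Term Disability — status intern ✗ (requires full-time, part-time, or seasonal) → not eligible.
Life Insurance — service 173 days ≥ 90 days ✓; grade Band 3 < Band 4 ✗ → not eligible.
Vision Plan — status intern ✓ (not excluded); age 54 ≥ 25 ✓ → eligible.
Health Insurance — status intern ✓ (not excluded); service 173 days < 18 months (≈540 days) ✗ → not eligible.

Vision Plan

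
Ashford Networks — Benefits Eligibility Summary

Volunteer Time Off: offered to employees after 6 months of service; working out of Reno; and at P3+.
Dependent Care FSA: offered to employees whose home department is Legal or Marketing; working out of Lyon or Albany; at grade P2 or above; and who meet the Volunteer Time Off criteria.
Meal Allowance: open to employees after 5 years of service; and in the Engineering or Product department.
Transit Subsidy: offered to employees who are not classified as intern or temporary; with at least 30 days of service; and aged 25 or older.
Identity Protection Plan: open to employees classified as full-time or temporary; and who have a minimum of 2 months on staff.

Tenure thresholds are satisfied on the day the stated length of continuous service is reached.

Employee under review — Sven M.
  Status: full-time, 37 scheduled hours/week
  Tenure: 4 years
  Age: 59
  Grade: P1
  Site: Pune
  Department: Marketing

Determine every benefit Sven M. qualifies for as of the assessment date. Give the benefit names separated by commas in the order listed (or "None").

Volunteer Time Off — service 4 years ≥ 6 months (≈180 days) ✓; site Pune ✗ (not Reno) → not eligible.
Dependent Care FSA — dept Marketing ✓; site Pune ✗ (not Lyon or Albany) → not eligible.
Meal Allowance — service 4 years < 5 years ✗ → not eligible.
Transit Subsidy — status full-time ✓ (not excluded); service 4 years ≥ 30 days ✓; age 59 ≥ 25 ✓ → eligible.
Identity Protection Plan — status full-time ✓; service 4 years ≥ 2 months (≈60 days) ✓ → eligible.

Transit Subsidy, Identity Protection Plan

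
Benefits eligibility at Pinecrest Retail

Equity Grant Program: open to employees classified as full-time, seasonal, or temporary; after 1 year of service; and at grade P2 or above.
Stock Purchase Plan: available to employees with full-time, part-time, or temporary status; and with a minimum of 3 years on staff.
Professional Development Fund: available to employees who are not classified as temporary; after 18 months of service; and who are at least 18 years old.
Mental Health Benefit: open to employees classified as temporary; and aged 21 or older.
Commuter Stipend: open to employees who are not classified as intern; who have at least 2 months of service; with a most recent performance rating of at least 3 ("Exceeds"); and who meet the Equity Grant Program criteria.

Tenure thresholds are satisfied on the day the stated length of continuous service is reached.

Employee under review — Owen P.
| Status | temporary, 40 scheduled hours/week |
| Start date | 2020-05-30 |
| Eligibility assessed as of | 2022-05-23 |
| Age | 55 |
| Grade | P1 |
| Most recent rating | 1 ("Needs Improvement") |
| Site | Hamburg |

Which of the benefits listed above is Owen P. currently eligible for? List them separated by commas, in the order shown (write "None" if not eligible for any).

Service from 2020-05-30 to 2022-05-23: 723 days.
Equity Grant Program — status temporary ✓; service 723 days ≥ 1 year (≈365 days) ✓; grade P1 < P2 ✗ → not eligible.
Stock Purchase Plan — status temporary ✓; service 723 days < 3 years (≈1095 days) ✗ → not eligible.
Professional Development Fund — status temporary ✗ (excluded) → not eligible.
Mental Health Benefit — status temporary ✓; age 55 ≥ 21 ✓ → eligible.
Commuter Stipend — status temporary ✓ (not excluded); service 723 days ≥ 2 months (≈60 days) ✓; rating 1 < 3 ✗ → not eligible.

Mental Health Benefit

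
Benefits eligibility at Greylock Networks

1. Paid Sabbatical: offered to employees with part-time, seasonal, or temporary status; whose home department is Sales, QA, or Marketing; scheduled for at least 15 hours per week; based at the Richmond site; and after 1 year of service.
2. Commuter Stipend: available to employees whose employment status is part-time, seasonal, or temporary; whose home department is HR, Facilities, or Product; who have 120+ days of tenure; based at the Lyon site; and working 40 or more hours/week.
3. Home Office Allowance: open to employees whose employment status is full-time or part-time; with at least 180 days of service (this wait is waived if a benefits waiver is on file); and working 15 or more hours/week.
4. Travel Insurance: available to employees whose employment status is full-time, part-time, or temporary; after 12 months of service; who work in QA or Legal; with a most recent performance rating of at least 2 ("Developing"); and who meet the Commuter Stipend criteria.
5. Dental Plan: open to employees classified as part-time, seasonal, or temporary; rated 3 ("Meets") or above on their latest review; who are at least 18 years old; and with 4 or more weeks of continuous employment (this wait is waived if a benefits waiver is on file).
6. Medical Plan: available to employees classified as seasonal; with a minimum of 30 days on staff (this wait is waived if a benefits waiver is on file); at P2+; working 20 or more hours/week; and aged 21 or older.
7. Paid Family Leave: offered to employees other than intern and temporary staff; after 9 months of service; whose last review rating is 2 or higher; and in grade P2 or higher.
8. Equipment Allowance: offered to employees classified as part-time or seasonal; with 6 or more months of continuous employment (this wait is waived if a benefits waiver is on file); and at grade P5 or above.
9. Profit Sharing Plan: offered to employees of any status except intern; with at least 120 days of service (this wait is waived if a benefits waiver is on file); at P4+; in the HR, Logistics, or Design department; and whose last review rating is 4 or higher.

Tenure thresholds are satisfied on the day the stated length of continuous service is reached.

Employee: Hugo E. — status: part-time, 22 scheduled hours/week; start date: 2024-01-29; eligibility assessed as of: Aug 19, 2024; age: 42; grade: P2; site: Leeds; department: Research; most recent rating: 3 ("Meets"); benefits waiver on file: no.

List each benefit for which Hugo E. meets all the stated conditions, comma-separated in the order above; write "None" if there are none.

Home Office Allowance, Dental Plan

Service from 2024-01-29 to Aug 19, 2024: 203 days.
Paid Sabbatical — status part-time ✓; dept Research ✗ → not eligible.
Commuter Stipend — status part-time ✓; dept Research ✗ → not eligible.
Home Office Allowance — status part-time ✓; no waiver, service 203 days ≥ 180 days ✓; 22 hrs/wk ≥ 15 ✓ → eligible.
Travel Insurance — status part-time ✓; service 203 days < 12 months (≈360 days) ✗ → not eligible.
Dental Plan — status part-time ✓; rating 3 ≥ 3 ✓; age 42 ≥ 18 ✓; no waiver, service 203 days ≥ 4 weeks (≈28 days) ✓ → eligible.
Medical Plan — status part-time ✗ (requires seasonal) → not eligible.
Paid Family Leave — status part-time ✓ (not excluded); service 203 days < 9 months (≈270 days) ✗ → not eligible.
Equipment Allowance — status part-time ✓; no waiver, service 203 days ≥ 6 months (≈180 days) ✓; grade P2 < P5 ✗ → not eligible.
Profit Sharing Plan — status part-time ✓ (not excluded); no waiver, service 203 days ≥ 120 days ✓; grade P2 < P4 ✗ → not eligible.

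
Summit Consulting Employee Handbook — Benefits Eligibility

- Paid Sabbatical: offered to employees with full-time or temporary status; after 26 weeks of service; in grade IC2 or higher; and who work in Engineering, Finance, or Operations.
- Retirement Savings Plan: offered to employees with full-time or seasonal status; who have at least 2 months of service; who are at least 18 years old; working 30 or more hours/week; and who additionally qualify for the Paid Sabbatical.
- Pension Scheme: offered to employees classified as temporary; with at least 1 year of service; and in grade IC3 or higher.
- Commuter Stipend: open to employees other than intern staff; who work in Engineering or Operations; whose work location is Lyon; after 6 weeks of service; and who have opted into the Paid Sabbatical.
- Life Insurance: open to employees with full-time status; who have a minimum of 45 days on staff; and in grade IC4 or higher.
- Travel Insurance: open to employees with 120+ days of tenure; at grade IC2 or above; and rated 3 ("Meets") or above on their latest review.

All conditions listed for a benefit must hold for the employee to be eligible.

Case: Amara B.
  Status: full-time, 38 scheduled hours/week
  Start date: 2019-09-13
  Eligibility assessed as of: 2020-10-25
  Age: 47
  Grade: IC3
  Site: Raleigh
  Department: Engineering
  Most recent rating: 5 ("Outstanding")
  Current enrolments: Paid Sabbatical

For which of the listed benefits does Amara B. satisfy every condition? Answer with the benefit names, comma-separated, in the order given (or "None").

Paid Sabbatical, Retirement Savings Plan, Travel Insurance

Service from 2019-09-13 to 2020-10-25: 408 days.
Paid Sabbatical — status full-time ✓; service 408 days ≥ 26 weeks (≈182 days) ✓; grade IC3 ≥ IC2 ✓; dept Engineering ✓ → eligible.
Retirement Savings Plan — status full-time ✓; service 408 days ≥ 2 months (≈60 days) ✓; age 47 ≥ 18 ✓; 38 hrs/wk ≥ 30 ✓; eligible for Paid Sabbatical ✓ → eligible.
Pension Scheme — status full-time ✗ (requires temporary) → not eligible.
Commuter Stipend — status full-time ✓ (not excluded); dept Engineering ✓; site Raleigh ✗ (not Lyon) → not eligible.
Life Insurance — status full-time ✓; service 408 days ≥ 45 days ✓; grade IC3 < IC4 ✗ → not eligible.
Travel Insurance — service 408 days ≥ 120 days ✓; grade IC3 ≥ IC2 ✓; rating 5 ≥ 3 ✓ → eligible.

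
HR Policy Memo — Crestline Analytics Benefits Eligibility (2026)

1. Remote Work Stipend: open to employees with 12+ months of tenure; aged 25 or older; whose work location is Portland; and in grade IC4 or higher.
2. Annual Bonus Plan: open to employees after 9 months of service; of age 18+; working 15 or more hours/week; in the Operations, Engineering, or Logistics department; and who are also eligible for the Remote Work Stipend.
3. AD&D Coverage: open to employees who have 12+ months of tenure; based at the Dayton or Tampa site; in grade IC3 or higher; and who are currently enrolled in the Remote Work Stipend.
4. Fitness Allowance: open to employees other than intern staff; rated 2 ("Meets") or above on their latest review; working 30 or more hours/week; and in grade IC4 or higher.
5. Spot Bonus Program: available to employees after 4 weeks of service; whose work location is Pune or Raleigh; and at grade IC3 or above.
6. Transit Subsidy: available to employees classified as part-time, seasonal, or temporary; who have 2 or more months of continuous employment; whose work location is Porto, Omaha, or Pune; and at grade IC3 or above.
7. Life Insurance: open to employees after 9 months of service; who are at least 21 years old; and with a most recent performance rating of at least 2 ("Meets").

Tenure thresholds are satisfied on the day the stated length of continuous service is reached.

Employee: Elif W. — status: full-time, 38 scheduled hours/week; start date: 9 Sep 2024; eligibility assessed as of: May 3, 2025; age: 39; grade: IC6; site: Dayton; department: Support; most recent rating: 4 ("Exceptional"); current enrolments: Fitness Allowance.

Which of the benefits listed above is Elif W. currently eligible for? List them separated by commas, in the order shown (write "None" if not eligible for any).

Service from 9 Sep 2024 to May 3, 2025: 236 days.
Remote Work Stipend — service 236 days < 12 months (≈360 days) ✗ → not eligible.
Annual Bonus Plan — service 236 days < 9 months (≈270 days) ✗ → not eligible.
AD&D Coverage — service 236 days < 12 months (≈360 days) ✗ → not eligible.
Fitness Allowance — status full-time ✓ (not excluded); rating 4 ≥ 2 ✓; 38 hrs/wk ≥ 30 ✓; grade IC6 ≥ IC4 ✓ → eligible.
Spot Bonus Program — service 236 days ≥ 4 weeks (≈28 days) ✓; site Dayton ✗ (not Pune or Raleigh) → not eligible.
Transit Subsidy — status full-time ✗ (requires part-time, seasonal, or temporary) → not eligible.
Life Insurance — service 236 days < 9 months (≈270 days) ✗ → not eligible.

Fitness Allowance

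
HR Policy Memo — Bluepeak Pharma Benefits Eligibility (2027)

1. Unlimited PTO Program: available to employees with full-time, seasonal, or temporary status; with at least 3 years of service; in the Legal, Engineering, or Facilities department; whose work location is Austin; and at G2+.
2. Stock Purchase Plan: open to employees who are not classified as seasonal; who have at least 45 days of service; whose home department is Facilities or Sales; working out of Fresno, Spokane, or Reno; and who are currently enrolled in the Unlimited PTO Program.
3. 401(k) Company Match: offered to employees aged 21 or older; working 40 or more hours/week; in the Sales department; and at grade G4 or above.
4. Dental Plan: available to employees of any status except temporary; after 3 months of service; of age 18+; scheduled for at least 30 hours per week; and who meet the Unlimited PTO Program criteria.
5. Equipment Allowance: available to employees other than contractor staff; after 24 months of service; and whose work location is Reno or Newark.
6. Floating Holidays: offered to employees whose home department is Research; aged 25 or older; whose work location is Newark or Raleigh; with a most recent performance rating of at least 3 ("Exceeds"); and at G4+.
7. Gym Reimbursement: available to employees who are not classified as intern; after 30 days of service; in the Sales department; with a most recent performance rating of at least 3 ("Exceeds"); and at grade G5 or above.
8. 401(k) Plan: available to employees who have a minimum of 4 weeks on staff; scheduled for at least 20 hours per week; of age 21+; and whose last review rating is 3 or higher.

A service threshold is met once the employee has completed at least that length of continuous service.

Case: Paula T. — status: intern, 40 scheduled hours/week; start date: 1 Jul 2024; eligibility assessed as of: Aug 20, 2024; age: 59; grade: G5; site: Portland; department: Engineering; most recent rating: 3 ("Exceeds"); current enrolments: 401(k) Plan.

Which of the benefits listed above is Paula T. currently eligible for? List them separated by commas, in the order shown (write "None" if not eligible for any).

401(k) Plan

Service from 1 Jul 2024 to Aug 20, 2024: 50 days.
Unlimited PTO Program — status intern ✗ (requires full-time, seasonal, or temporary) → not eligible.
Stock Purchase Plan — status intern ✓ (not excluded); service 50 days ≥ 45 days ✓; dept Engineering ✗ → not eligible.
401(k) Company Match — age 59 ≥ 21 ✓; 40 hrs/wk ≥ 40 ✓; dept Engineering ✗ → not eligible.
Dental Plan — status intern ✓ (not excluded); service 50 days < 3 months (≈90 days) ✗ → not eligible.
Equipment Allowance — status intern ✓ (not excluded); service 50 days < 24 months (≈720 days) ✗ → not eligible.
Floating Holidays — dept Engineering ✗ → not eligible.
Gym Reimbursement — status intern ✗ (excluded) → not eligible.
401(k) Plan — service 50 days ≥ 4 weeks (≈28 days) ✓; 40 hrs/wk ≥ 20 ✓; age 59 ≥ 21 ✓; rating 3 ≥ 3 ✓ → eligible.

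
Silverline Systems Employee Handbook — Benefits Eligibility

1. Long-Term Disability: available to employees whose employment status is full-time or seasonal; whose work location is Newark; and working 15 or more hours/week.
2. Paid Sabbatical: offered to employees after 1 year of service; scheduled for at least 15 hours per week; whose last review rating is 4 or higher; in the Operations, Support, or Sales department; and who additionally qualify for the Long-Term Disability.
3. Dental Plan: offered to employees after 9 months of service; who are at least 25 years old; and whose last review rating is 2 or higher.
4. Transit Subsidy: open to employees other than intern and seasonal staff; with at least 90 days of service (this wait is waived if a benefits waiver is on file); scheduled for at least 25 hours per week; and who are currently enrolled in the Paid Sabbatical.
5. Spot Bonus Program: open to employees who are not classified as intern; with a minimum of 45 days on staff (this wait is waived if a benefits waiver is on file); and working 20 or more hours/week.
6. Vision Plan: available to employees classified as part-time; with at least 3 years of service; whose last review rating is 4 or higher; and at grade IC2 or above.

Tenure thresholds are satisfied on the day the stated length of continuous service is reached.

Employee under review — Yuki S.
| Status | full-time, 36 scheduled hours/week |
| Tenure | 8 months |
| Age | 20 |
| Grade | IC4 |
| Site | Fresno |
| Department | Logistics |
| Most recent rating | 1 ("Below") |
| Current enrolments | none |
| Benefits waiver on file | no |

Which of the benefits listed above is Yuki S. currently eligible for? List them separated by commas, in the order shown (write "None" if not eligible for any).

Spot Bonus Program

Long-Term Disability — status full-time ✓; site Fresno ✗ (not Newark) → not eligible.
Paid Sabbatical — service 8 months < 1 year (≈365 days) ✗ → not eligible.
Dental Plan — service 8 months < 9 months ✗ → not eligible.
Transit Subsidy — status full-time ✓ (not excluded); no waiver, service 8 months ≥ 90 days ✓; 36 hrs/wk ≥ 25 ✓; not enrolled in Paid Sabbatical ✗ → not eligible.
Spot Bonus Program — status full-time ✓ (not excluded); no waiver, service 8 months ≥ 45 days ✓; 36 hrs/wk ≥ 20 ✓ → eligible.
Vision Plan — status full-time ✗ (requires part-time) → not eligible.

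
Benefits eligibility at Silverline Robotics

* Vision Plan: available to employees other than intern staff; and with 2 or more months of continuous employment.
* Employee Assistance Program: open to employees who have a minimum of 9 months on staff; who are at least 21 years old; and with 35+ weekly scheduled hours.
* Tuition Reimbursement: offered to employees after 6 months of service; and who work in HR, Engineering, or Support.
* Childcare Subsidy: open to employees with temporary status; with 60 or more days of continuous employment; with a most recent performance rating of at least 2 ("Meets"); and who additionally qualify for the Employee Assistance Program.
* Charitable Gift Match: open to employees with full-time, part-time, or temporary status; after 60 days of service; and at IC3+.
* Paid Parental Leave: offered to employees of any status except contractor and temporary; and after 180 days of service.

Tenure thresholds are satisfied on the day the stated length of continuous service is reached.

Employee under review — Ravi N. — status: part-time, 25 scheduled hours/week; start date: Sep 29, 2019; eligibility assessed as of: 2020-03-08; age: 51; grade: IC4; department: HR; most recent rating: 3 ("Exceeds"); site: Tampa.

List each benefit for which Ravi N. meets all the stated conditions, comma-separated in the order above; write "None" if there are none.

Service from Sep 29, 2019 to 2020-03-08: 161 days.
Vision Plan — status part-time ✓ (not excluded); service 161 days ≥ 2 months (≈60 days) ✓ → eligible.
Employee Assistance Program — service 161 days < 9 months (≈270 days) ✗ → not eligible.
Tuition Reimbursement — service 161 days < 6 months (≈180 days) ✗ → not eligible.
Childcare Subsidy — status part-time ✗ (requires temporary) → not eligible.
Charitable Gift Match — status part-time ✓; service 161 days ≥ 60 days ✓; grade IC4 ≥ IC3 ✓ → eligible.
Paid Parental Leave — status part-time ✓ (not excluded); service 161 days < 180 days ✗ → not eligible.

Vision Plan, Charitable Gift Match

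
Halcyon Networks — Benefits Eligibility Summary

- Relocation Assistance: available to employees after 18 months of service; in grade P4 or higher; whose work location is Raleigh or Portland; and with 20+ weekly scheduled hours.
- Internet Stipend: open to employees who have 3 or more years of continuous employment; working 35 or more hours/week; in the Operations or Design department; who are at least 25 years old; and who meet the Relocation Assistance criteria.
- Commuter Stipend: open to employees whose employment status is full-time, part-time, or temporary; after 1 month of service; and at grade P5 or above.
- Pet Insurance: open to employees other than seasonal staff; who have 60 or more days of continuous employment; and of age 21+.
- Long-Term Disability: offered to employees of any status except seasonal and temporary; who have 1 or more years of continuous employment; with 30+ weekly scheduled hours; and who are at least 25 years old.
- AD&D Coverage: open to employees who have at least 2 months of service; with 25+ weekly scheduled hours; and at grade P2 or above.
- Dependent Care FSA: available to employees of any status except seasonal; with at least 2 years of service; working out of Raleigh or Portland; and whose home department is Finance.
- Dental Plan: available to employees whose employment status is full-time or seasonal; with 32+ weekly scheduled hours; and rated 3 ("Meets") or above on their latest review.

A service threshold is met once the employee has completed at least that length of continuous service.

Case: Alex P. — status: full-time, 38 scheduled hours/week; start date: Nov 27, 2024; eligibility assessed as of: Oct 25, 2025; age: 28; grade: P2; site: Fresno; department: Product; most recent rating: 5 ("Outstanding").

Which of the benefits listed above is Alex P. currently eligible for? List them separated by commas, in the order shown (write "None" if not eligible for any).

Service from Nov 27, 2024 to Oct 25, 2025: 332 days.
Relocation Assistance — service 332 days < 18 months (≈540 days) ✗ → not eligible.
Internet Stipend — service 332 days < 3 years (≈1095 days) ✗ → not eligible.
Commuter Stipend — status full-time ✓; service 332 days ≥ 1 month (≈30 days) ✓; grade P2 < P5 ✗ → not eligible.
Pet Insurance — status full-time ✓ (not excluded); service 332 days ≥ 60 days ✓; age 28 ≥ 21 ✓ → eligible.
Long-Term Disability — status full-time ✓ (not excluded); service 332 days < 1 year (≈365 days) ✗ → not eligible.
AD&D Coverage — service 332 days ≥ 2 months (≈60 days) ✓; 38 hrs/wk ≥ 25 ✓; grade P2 ≥ P2 ✓ → eligible.
Dependent Care FSA — status full-time ✓ (not excluded); service 332 days < 2 years (≈730 days) ✗ → not eligible.
Dental Plan — status full-time ✓; 38 hrs/wk ≥ 32 ✓; rating 5 ≥ 3 ✓ → eligible.

Pet Insurance, AD&D Coverage, Dental Plan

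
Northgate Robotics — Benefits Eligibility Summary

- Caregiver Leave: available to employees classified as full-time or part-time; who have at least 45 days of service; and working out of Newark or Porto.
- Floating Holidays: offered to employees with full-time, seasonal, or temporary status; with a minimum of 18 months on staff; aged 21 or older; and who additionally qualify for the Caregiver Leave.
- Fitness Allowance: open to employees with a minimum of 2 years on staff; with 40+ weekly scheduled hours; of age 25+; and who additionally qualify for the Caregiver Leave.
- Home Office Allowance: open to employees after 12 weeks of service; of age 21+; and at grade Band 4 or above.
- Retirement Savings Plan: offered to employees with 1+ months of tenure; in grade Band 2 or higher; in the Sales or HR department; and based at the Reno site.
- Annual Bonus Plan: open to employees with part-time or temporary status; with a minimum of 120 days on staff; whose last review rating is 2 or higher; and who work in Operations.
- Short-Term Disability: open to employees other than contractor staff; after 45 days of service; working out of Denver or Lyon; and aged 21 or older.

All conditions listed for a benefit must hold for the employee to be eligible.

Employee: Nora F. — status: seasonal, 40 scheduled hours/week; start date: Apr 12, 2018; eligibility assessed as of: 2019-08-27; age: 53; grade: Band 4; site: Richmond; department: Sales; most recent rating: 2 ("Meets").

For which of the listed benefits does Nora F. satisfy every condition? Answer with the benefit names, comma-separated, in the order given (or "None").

Home Office Allowance

Service from Apr 12, 2018 to 2019-08-27: 502 days.
Caregiver Leave — status seasonal ✗ (requires full-time or part-time) → not eligible.
Floating Holidays — status seasonal ✓; service 502 days < 18 months (≈540 days) ✗ → not eligible.
Fitness Allowance — service 502 days < 2 years (≈730 days) ✗ → not eligible.
Home Office Allowance — service 502 days ≥ 12 weeks (≈84 days) ✓; age 53 ≥ 21 ✓; grade Band 4 ≥ Band 4 ✓ → eligible.
Retirement Savings Plan — service 502 days ≥ 1 month (≈30 days) ✓; grade Band 4 ≥ Band 2 ✓; dept Sales ✓; site Richmond ✗ (not Reno) → not eligible.
Annual Bonus Plan — status seasonal ✗ (requires part-time or temporary) → not eligible.
Short-Term Disability — status seasonal ✓ (not excluded); service 502 days ≥ 45 days ✓; site Richmond ✗ (not Denver or Lyon) → not eligible.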